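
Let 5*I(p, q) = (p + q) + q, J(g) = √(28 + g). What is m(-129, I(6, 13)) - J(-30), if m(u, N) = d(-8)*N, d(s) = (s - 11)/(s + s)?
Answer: 38/5 - I*√2 ≈ 7.6 - 1.4142*I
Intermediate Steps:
d(s) = (-11 + s)/(2*s) (d(s) = (-11 + s)/((2*s)) = (-11 + s)*(1/(2*s)) = (-11 + s)/(2*s))
I(p, q) = p/5 + 2*q/5 (I(p, q) = ((p + q) + q)/5 = (p + 2*q)/5 = p/5 + 2*q/5)
m(u, N) = 19*N/16 (m(u, N) = ((½)*(-11 - 8)/(-8))*N = ((½)*(-⅛)*(-19))*N = 19*N/16)
m(-129, I(6, 13)) - J(-30) = 19*((⅕)*6 + (⅖)*13)/16 - √(28 - 30) = 19*(6/5 + 26/5)/16 - √(-2) = (19/16)*(32/5) - I*√2 = 38/5 - I*√2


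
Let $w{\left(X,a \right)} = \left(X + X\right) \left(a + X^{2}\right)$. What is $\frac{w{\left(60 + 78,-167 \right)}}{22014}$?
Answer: $\frac{868342}{3669} \approx 236.67$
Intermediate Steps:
$w{\left(X,a \right)} = 2 X \left(a + X^{2}\right)$
$\frac{w{\left(60 + 78,-167 \right)}}{22014} = \frac{2 \left(60 + 78\right) \left(-167 + \left(60 + 78\right)^{2}\right)}{22014} = 2 \cdot 138 \left(-167 + 138^{2}\right) \frac{1}{22014} = 2 \cdot 138 \left(-167 + 19044\right) \frac{1}{22014} = 2 \cdot 138 \cdot 18877 \cdot \frac{1}{22014} = 5210052 \cdot \frac{1}{22014} = \frac{868342}{3669}$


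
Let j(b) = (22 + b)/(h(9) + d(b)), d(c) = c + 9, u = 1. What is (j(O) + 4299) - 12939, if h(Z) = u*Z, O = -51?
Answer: -285091/33 ≈ -8639.1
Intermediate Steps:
d(c) = 9 + c
h(Z) = Z (h(Z) = 1*Z = Z)
j(b) = (22 + b)/(18 + b) (j(b) = (22 + b)/(9 + (9 + b)) = (22 + b)/(18 + b))
(j(O) + 4299) - 12939 = ((22 - 51)/(18 - 51) + 4299) - 12939 = (-29/(-33) + 4299) - 12939 = (-1/33*(-29) + 4299) - 12939 = (29/33 + 4299) - 12939 = 141896/33 - 12939 = -285091/33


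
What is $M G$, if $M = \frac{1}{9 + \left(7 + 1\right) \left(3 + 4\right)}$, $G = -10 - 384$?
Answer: $- \frac{394}{65} \approx -6.0615$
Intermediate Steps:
$G = -394$ ($G = -10 - 384 = -394$)
$M = \frac{1}{65}$ ($M = \frac{1}{9 + 8 \cdot 7} = \frac{1}{9 + 56} = \frac{1}{65} \approx 0.015385$)
$M G = \frac{1}{65} \left(-394\right) = - \frac{394}{65}$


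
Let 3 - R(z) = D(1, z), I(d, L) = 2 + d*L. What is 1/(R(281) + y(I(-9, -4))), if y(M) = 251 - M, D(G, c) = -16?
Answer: 1/232 ≈ 0.0043103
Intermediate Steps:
I(d, L) = 2 + L*d
R(z) = 19 (R(z) = 3 - 1*(-16) = 3 + 16 = 19)
1/(R(281) + y(I(-9, -4))) = 1/(19 + (251 - (2 - 4*(-9)))) = 1/(19 + (251 - (2 + 36))) = 1/(19 + (251 - 1*38)) = 1/(19 + (251 - 38)) = 1/(19 + 213) = 1/232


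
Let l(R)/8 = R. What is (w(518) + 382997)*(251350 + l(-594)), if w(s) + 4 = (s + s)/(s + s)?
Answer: 94445554412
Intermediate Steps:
w(s) = -3 (w(s) = -4 + (s + s)/(s + s) = -4 + (2*s)/((2*s)) = -4 + (2*s)*(1/(2*s)) = -4 + 1 = -3)
l(R) = 8*R
(w(518) + 382997)*(251350 + l(-594)) = (-3 + 382997)*(251350 + 8*(-594)) = 382994*(251350 - 4752) = 382994*246598 = 94445554412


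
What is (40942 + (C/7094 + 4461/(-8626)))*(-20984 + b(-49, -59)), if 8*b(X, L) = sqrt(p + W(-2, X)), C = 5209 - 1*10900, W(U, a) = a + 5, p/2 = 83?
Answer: -13142681474548408/15298211 + 626319170537*sqrt(122)/122385688 ≈ -8.5904e+8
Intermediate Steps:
p = 166 (p = 2*83 = 166)
W(U, a) = 5 + a
C = -5691 (C = 5209 - 10900 = -5691)
b(X, L) = sqrt(171 + X)/8 (b(X, L) = sqrt(166 + (5 + X))/8 = sqrt(171 + X)/8)
(40942 + (C/7094 + 4461/(-8626)))*(-20984 + b(-49, -59)) = (40942 + (-5691/7094 + 4461/(-8626)))*(-20984 + sqrt(171 - 49)/8) = (40942 + (-5691*1/7094 + 4461*(-1/8626)))*(-20984 + sqrt(122)/8) = (40942 + (-5691/7094 - 4461/8626))*(-20984 + sqrt(122)/8) = (40942 - 20184225/15298211)*(-20984 + sqrt(122)/8) = 626319170537*(-20984 + sqrt(122)/8)/15298211 = -13142681474548408/15298211 + 626319170537*sqrt(122)/122385688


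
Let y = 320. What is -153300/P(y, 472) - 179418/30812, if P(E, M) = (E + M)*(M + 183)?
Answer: -203746586/33300069 ≈ -6.1185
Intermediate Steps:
P(E, M) = (183 + M)*(E + M) (P(E, M) = (E + M)*(183 + M) = (183 + M)*(E + M))
-153300/P(y, 472) - 179418/30812 = -153300/(472² + 183*320 + 183*472 + 320*472) - 179418/30812 = -153300/(222784 + 58560 + 86376 + 151040) - 179418*1/30812 = -153300/518760 - 89709/15406 = -153300*1/518760 - 89709/15406 = -2555/8646 - 89709/15406 = -203746586/33300069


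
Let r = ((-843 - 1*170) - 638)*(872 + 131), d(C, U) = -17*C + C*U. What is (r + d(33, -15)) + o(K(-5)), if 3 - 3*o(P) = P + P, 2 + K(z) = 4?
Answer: -4971028/3 ≈ -1.6570e+6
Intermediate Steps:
K(z) = 2 (K(z) = -2 + 4 = 2)
r = -1655953 (r = ((-843 - 170) - 638)*1003 = (-1013 - 638)*1003 = -1651*1003 = -1655953)
o(P) = 1 - 2*P/3 (o(P) = 1 - (P + P)/3 = 1 - 2*P/3)
(r + d(33, -15)) + o(K(-5)) = (-1655953 + 33*(-17 - 15)) + (1 - ⅔*2) = (-1655953 + 33*(-32)) + (1 - 4/3) = (-1655953 - 1056) - ⅓ = -1657009 - ⅓ = -4971028/3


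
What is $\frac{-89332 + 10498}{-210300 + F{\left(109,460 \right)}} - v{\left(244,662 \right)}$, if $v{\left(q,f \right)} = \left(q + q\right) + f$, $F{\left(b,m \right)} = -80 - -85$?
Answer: $- \frac{241760416}{210295} \approx -1149.6$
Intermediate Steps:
$F{\left(b,m \right)} = 5$ ($F{\left(b,m \right)} = -80 + 85 = 5$)
$v{\left(q,f \right)} = f + 2 q$ ($v{\left(q,f \right)} = 2 q + f = f + 2 q$)
$\frac{-89332 + 10498}{-210300 + F{\left(109,460 \right)}} - v{\left(244,662 \right)} = \frac{-89332 + 10498}{-210300 + 5} - \left(662 + 2 \cdot 244\right) = - \frac{78834}{-210295} - \left(662 + 488\right) = \left(-78834\right) \left(- \frac{1}{210295}\right) - 1150 = \frac{78834}{210295} - 1150 = - \frac{241760416}{210295}$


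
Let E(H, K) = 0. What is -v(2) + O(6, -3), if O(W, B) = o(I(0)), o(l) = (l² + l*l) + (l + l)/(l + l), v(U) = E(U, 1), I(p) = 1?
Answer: 3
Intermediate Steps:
v(U) = 0
o(l) = 1 + 2*l² (o(l) = (l² + l²) + (2*l)/((2*l)) = 2*l² + (2*l)*(1/(2*l)) = 2*l² + 1 = 1 + 2*l²)
O(W, B) = 3 (O(W, B) = 1 + 2*1² = 1 + 2*1 = 1 + 2 = 3)
-v(2) + O(6, -3) = -1*0 + 3 = 0 + 3 = 3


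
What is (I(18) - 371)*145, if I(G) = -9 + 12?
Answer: -53360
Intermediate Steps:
I(G) = 3
(I(18) - 371)*145 = (3 - 371)*145 = -368*145 = -53360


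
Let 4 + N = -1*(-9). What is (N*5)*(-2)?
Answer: -50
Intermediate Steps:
N = 5 (N = -4 - 1*(-9) = -4 + 9 = 5)
(N*5)*(-2) = (5*5)*(-2) = 25*(-2) = -50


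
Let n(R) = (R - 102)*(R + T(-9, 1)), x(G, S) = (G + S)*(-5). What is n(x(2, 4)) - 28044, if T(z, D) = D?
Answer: -24216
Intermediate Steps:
x(G, S) = -5*G - 5*S
n(R) = (1 + R)*(-102 + R) (n(R) = (R - 102)*(R + 1) = (-102 + R)*(1 + R) = (1 + R)*(-102 + R))
n(x(2, 4)) - 28044 = (-102 + (-5*2 - 5*4)² - 101*(-5*2 - 5*4)) - 28044 = (-102 + (-10 - 20)² - 101*(-10 - 20)) - 28044 = (-102 + (-30)² - 101*(-30)) - 28044 = (-102 + 900 + 3030) - 28044 = 3828 - 28044 = -24216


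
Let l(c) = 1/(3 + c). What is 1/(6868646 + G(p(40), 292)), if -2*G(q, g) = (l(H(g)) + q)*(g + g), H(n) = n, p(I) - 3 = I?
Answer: 295/2022546258 ≈ 1.4586e-7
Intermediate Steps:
p(I) = 3 + I
G(q, g) = -g*(q + 1/(3 + g)) (G(q, g) = -(1/(3 + g) + q)*(g + g)/2 = -(q + 1/(3 + g))*2*g/2 = -g*(q + 1/(3 + g)))
1/(6868646 + G(p(40), 292)) = 1/(6868646 - 1*292*(1 + (3 + 40)*(3 + 292))/(3 + 292)) = 1/(6868646 - 1*292*(1 + 43*295)/295) = 1/(6868646 - 1*292*1/295*(1 + 12685)) = 1/(6868646 - 1*292*1/295*12686) = 1/(6868646 - 3704312/295) = 1/(2022546258/295) = 295/2022546258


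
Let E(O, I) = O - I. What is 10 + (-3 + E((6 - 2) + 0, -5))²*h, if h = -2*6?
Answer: -422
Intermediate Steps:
h = -12
10 + (-3 + E((6 - 2) + 0, -5))²*h = 10 + (-3 + (((6 - 2) + 0) - 1*(-5)))²*(-12) = 10 + (-3 + ((4 + 0) + 5))²*(-12) = 10 + (-3 + (4 + 5))²*(-12) = 10 + (-3 + 9)²*(-12) = 10 + 6²*(-12) = 10 + 36*(-12) = 10 - 432 = -422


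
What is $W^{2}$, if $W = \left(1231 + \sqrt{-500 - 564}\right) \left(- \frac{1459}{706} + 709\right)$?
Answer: $\frac{377205051462100425}{498436} + \frac{306636953219775 i \sqrt{266}}{124609} \approx 7.5678 \cdot 10^{11} + 4.0134 \cdot 10^{10} i$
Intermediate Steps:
$W = \frac{614385945}{706} + \frac{499095 i \sqrt{266}}{353}$ ($W = \left(1231 + \sqrt{-1064}\right) \left(\left(-1459\right) \frac{1}{706} + 709\right) = \left(1231 + 2 i \sqrt{266}\right) \left(- \frac{1459}{706} + 709\right) = \left(1231 + 2 i \sqrt{266}\right) \frac{499095}{706} = \frac{614385945}{706} + \frac{499095 i \sqrt{266}}{353} \approx 8.7024 \cdot 10^{5} + 23059.0 i$)
$W^{2} = \left(\frac{614385945}{706} + \frac{499095 i \sqrt{266}}{353}\right)^{2}$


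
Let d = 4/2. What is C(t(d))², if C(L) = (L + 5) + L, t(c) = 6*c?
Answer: 841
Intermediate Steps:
d = 2 (d = 4*(½) = 2)
C(L) = 5 + 2*L (C(L) = (5 + L) + L = 5 + 2*L)
C(t(d))² = (5 + 2*(6*2))² = (5 + 2*12)² = (5 + 24)² = 29² = 841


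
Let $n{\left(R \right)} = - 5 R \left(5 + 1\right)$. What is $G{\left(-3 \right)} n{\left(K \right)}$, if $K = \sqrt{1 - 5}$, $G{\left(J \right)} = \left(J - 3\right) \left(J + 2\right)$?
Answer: $- 360 i \approx - 360.0 i$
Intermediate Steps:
$G{\left(J \right)} = \left(-3 + J\right) \left(2 + J\right)$
$K = 2 i$ ($K = \sqrt{-4} = 2 i \approx 2.0 i$)
$n{\left(R \right)} = - 30 R$ ($n{\left(R \right)} = - 5 R 6 = - 30 R$)
$G{\left(-3 \right)} n{\left(K \right)} = \left(-6 + \left(-3\right)^{2} - -3\right) \left(- 30 \cdot 2 i\right) = \left(-6 + 9 + 3\right) \left(- 60 i\right) = 6 \left(- 60 i\right) = - 360 i$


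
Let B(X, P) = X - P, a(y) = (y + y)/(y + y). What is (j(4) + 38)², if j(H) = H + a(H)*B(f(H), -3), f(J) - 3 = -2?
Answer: 2116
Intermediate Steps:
f(J) = 1 (f(J) = 3 - 2 = 1)
a(y) = 1 (a(y) = (2*y)/((2*y)) = (2*y)*(1/(2*y)) = 1)
j(H) = 4 + H (j(H) = H + 1*(1 - 1*(-3)) = H + 1*(1 + 3) = H + 1*4 = H + 4 = 4 + H)
(j(4) + 38)² = ((4 + 4) + 38)² = (8 + 38)² = 46² = 2116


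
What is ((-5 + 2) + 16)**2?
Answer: 169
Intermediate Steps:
((-5 + 2) + 16)**2 = (-3 + 16)**2 = 13**2 = 169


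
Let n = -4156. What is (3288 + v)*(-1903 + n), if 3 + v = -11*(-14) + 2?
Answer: -20849019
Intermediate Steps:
v = 153 (v = -3 + (-11*(-14) + 2) = -3 + (154 + 2) = -3 + 156 = 153)
(3288 + v)*(-1903 + n) = (3288 + 153)*(-1903 - 4156) = 3441*(-6059) = -20849019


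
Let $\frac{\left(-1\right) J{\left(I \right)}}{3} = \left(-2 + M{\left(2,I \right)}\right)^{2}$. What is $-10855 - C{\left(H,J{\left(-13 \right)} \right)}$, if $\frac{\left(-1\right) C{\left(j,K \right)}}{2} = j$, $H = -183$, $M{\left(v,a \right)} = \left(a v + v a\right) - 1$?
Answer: $-11221$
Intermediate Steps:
$M{\left(v,a \right)} = -1 + 2 a v$ ($M{\left(v,a \right)} = \left(a v + a v\right) - 1 = 2 a v - 1 = -1 + 2 a v$)
$J{\left(I \right)} = - 3 \left(-3 + 4 I\right)^{2}$ ($J{\left(I \right)} = - 3 \left(-2 + \left(-1 + 2 I 2\right)\right)^{2} = - 3 \left(-2 + \left(-1 + 4 I\right)\right)^{2} = - 3 \left(-3 + 4 I\right)^{2}$)
$C{\left(j,K \right)} = - 2 j$
$-10855 - C{\left(H,J{\left(-13 \right)} \right)} = -10855 - \left(-2\right) \left(-183\right) = -10855 - 366 = -11221$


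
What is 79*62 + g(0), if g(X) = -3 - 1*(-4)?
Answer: 4899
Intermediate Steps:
g(X) = 1 (g(X) = -3 + 4 = 1)
79*62 + g(0) = 79*62 + 1 = 4898 + 1 = 4899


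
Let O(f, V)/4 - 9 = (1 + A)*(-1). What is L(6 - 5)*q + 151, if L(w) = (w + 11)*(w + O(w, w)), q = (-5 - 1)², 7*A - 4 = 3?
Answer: 12679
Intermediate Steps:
A = 1 (A = 4/7 + (⅐)*3 = 4/7 + 3/7 = 1)
q = 36 (q = (-6)² = 36)
O(f, V) = 28 (O(f, V) = 36 + 4*((1 + 1)*(-1)) = 36 + 4*(2*(-1)) = 36 + 4*(-2) = 36 - 8 = 28)
L(w) = (11 + w)*(28 + w) (L(w) = (w + 11)*(w + 28) = (11 + w)*(28 + w))
L(6 - 5)*q + 151 = (308 + (6 - 5)² + 39*(6 - 5))*36 + 151 = (308 + 1² + 39*1)*36 + 151 = (308 + 1 + 39)*36 + 151 = 348*36 + 151 = 12528 + 151 = 12679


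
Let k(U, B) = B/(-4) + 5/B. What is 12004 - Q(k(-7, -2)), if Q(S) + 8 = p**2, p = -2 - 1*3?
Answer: 11987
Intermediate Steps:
p = -5 (p = -2 - 3 = -5)
k(U, B) = 5/B - B/4 (k(U, B) = B*(-1/4) + 5/B = -B/4 + 5/B = 5/B - B/4)
Q(S) = 17 (Q(S) = -8 + (-5)**2 = -8 + 25 = 17)
12004 - Q(k(-7, -2)) = 12004 - 1*17 = 12004 - 17 = 11987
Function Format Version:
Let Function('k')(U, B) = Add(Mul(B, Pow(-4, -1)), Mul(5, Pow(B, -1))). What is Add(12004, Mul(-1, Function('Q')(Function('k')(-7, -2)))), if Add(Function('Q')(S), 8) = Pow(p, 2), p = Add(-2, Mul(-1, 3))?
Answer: 11987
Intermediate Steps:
p = -5 (p = Add(-2, -3) = -5)
Function('k')(U, B) = Add(Mul(5, Pow(B, -1)), Mul(Rational(-1, 4), B)) (Function('k')(U, B) = Add(Mul(B, Rational(-1, 4)), Mul(5, Pow(B, -1))) = Add(Mul(Rational(-1, 4), B), Mul(5, Pow(B, -1))) = Add(Mul(5, Pow(B, -1)), Mul(Rational(-1, 4), B)))
Function('Q')(S) = 17 (Function('Q')(S) = Add(-8, Pow(-5, 2)) = Add(-8, 25) = 17)
Add(12004, Mul(-1, Function('Q')(Function('k')(-7, -2)))) = Add(12004, Mul(-1, 17)) = Add(12004, -17) = 11987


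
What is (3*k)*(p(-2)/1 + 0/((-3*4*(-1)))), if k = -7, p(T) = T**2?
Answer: -84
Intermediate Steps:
(3*k)*(p(-2)/1 + 0/((-3*4*(-1)))) = (3*(-7))*((-2)**2/1 + 0/((-3*4*(-1)))) = -21*(4*1 + 0/((-12*(-1)))) = -21*(4 + 0/12) = -21*(4 + 0*(1/12)) = -21*(4 + 0) = -21*4 = -84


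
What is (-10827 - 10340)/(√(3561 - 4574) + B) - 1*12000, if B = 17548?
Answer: (-12000*√1013 + 210597167*I)/(√1013 - 17548*I) ≈ -12001.0 + 0.0021878*I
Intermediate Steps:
(-10827 - 10340)/(√(3561 - 4574) + B) - 1*12000 = (-10827 - 10340)/(√(3561 - 4574) + 17548) - 1*12000 = -21167/(√(-1013) + 17548) - 12000 = -21167/(I*√1013 + 17548) - 12000 = -21167/(17548 + I*√1013) - 12000 = -12000 - 21167/(17548 + I*√1013)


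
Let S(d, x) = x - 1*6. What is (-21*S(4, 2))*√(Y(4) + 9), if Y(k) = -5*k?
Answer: 84*I*√11 ≈ 278.6*I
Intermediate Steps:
S(d, x) = -6 + x (S(d, x) = x - 6 = -6 + x)
(-21*S(4, 2))*√(Y(4) + 9) = (-21*(-6 + 2))*√(-5*4 + 9) = (-21*(-4))*√(-20 + 9) = 84*√(-11) = 84*(I*√11) = 84*I*√11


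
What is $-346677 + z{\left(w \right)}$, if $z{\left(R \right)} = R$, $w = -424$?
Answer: $-347101$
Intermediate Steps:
$-346677 + z{\left(w \right)} = -346677 - 424 = -347101$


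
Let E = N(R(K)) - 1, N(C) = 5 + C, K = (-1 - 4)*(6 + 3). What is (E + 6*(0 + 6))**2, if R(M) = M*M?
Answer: 4264225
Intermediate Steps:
K = -45 (K = -5*9 = -45)
R(M) = M**2
E = 2029 (E = (5 + (-45)**2) - 1 = (5 + 2025) - 1 = 2030 - 1 = 2029)
(E + 6*(0 + 6))**2 = (2029 + 6*(0 + 6))**2 = (2029 + 6*6)**2 = (2029 + 36)**2 = 2065**2 = 4264225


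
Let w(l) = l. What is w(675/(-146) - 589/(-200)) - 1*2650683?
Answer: -38699996303/14600 ≈ -2.6507e+6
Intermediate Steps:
w(675/(-146) - 589/(-200)) - 1*2650683 = (675/(-146) - 589/(-200)) - 1*2650683 = (675*(-1/146) - 589*(-1/200)) - 2650683 = (-675/146 + 589/200) - 2650683 = -24503/14600 - 2650683 = -38699996303/14600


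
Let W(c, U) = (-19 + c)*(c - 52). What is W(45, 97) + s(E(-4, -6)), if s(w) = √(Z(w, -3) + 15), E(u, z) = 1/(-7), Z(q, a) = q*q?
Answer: -182 + 4*√46/7 ≈ -178.12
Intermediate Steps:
Z(q, a) = q²
E(u, z) = -⅐
s(w) = √(15 + w²) (s(w) = √(w² + 15) = √(15 + w²))
W(c, U) = (-52 + c)*(-19 + c) (W(c, U) = (-19 + c)*(-52 + c) = (-52 + c)*(-19 + c))
W(45, 97) + s(E(-4, -6)) = (988 + 45² - 71*45) + √(15 + (-⅐)²) = (988 + 2025 - 3195) + √(15 + 1/49) = -182 + √(736/49) = -182 + 4*√46/7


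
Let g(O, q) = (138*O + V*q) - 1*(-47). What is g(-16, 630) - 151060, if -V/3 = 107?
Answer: -355451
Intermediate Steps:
V = -321 (V = -3*107 = -321)
g(O, q) = 47 - 321*q + 138*O (g(O, q) = (138*O - 321*q) - 1*(-47) = (-321*q + 138*O) + 47 = 47 - 321*q + 138*O)
g(-16, 630) - 151060 = (47 - 321*630 + 138*(-16)) - 151060 = (47 - 202230 - 2208) - 151060 = -204391 - 151060 = -355451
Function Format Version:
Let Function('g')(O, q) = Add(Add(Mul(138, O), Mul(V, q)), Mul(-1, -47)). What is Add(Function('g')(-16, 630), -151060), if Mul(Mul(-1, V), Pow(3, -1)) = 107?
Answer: -355451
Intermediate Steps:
V = -321 (V = Mul(-3, 107) = -321)
Function('g')(O, q) = Add(47, Mul(-321, q), Mul(138, O)) (Function('g')(O, q) = Add(Add(Mul(138, O), Mul(-321, q)), Mul(-1, -47)) = Add(Add(Mul(-321, q), Mul(138, O)), 47) = Add(47, Mul(-321, q), Mul(138, O)))
Add(Function('g')(-16, 630), -151060) = Add(Add(47, Mul(-321, 630), Mul(138, -16)), -151060) = Add(Add(47, -202230, -2208), -151060) = Add(-204391, -151060) = -355451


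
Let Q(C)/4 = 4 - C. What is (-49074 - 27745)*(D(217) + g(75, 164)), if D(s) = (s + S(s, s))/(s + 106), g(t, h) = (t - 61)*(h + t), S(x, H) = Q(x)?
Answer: -82973968737/323 ≈ -2.5689e+8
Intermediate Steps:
Q(C) = 16 - 4*C (Q(C) = 4*(4 - C) = 16 - 4*C)
S(x, H) = 16 - 4*x
g(t, h) = (-61 + t)*(h + t)
D(s) = (16 - 3*s)/(106 + s) (D(s) = (s + (16 - 4*s))/(s + 106) = (16 - 3*s)/(106 + s))
(-49074 - 27745)*(D(217) + g(75, 164)) = (-49074 - 27745)*((16 - 3*217)/(106 + 217) + (75**2 - 61*164 - 61*75 + 164*75)) = -76819*((16 - 651)/323 + (5625 - 10004 - 4575 + 12300)) = -76819*((1/323)*(-635) + 3346) = -76819*(-635/323 + 3346) = -76819*1080123/323 = -82973968737/323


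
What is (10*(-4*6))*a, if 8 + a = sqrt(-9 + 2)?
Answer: 1920 - 240*I*sqrt(7) ≈ 1920.0 - 634.98*I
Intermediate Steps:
a = -8 + I*sqrt(7) (a = -8 + sqrt(-9 + 2) = -8 + sqrt(-7) = -8 + I*sqrt(7) ≈ -8.0 + 2.6458*I)
(10*(-4*6))*a = (10*(-4*6))*(-8 + I*sqrt(7)) = (10*(-24))*(-8 + I*sqrt(7)) = -240*(-8 + I*sqrt(7)) = 1920 - 240*I*sqrt(7)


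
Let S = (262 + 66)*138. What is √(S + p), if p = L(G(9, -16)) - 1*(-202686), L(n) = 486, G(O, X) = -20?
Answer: 6*√6901 ≈ 498.43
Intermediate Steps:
S = 45264 (S = 328*138 = 45264)
p = 203172 (p = 486 - 1*(-202686) = 486 + 202686 = 203172)
√(S + p) = √(45264 + 203172) = √248436 = 6*√6901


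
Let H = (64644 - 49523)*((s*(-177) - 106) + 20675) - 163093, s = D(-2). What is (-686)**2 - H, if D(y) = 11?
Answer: -280949573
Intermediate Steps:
s = 11
H = 281420169 (H = (64644 - 49523)*((11*(-177) - 106) + 20675) - 163093 = 15121*((-1947 - 106) + 20675) - 163093 = 15121*(-2053 + 20675) - 163093 = 15121*18622 - 163093 = 281583262 - 163093 = 281420169)
(-686)**2 - H = (-686)**2 - 1*281420169 = 470596 - 281420169 = -280949573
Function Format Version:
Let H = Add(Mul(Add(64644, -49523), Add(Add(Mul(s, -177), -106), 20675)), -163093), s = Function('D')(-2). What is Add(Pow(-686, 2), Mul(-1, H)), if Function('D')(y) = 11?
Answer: -280949573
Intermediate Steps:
s = 11
H = 281420169 (H = Add(Mul(Add(64644, -49523), Add(Add(Mul(11, -177), -106), 20675)), -163093) = Add(Mul(15121, Add(Add(-1947, -106), 20675)), -163093) = Add(Mul(15121, Add(-2053, 20675)), -163093) = Add(Mul(15121, 18622), -163093) = Add(281583262, -163093) = 281420169)
Add(Pow(-686, 2), Mul(-1, H)) = Add(Pow(-686, 2), Mul(-1, 281420169)) = Add(470596, -281420169) = -280949573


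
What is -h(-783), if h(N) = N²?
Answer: -613089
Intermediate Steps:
-h(-783) = -1*(-783)² = -1*613089 = -613089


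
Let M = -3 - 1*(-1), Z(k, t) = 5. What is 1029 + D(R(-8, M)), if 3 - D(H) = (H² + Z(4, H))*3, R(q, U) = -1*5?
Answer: 942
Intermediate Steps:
M = -2 (M = -3 + 1 = -2)
R(q, U) = -5
D(H) = -12 - 3*H² (D(H) = 3 - (H² + 5)*3 = 3 - (5 + H²)*3 = 3 - (15 + 3*H²) = 3 + (-15 - 3*H²) = -12 - 3*H²)
1029 + D(R(-8, M)) = 1029 + (-12 - 3*(-5)²) = 1029 + (-12 - 3*25) = 1029 + (-12 - 75) = 1029 - 87 = 942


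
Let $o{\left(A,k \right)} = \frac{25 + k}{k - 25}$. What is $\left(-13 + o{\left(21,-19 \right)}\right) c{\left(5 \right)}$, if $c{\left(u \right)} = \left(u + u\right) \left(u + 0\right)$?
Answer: $- \frac{7225}{11} \approx -656.82$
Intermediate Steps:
$o{\left(A,k \right)} = \frac{25 + k}{-25 + k}$
$c{\left(u \right)} = 2 u^{2}$ ($c{\left(u \right)} = 2 u u = 2 u^{2}$)
$\left(-13 + o{\left(21,-19 \right)}\right) c{\left(5 \right)} = \left(-13 + \frac{25 - 19}{-25 - 19}\right) 2 \cdot 5^{2} = \left(-13 + \frac{1}{-44} \cdot 6\right) 2 \cdot 25 = \left(-13 - \frac{3}{22}\right) 50 = \left(- \frac{289}{22}\right) 50 = - \frac{7225}{11}$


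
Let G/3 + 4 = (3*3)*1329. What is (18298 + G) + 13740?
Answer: 67909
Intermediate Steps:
G = 35871 (G = -12 + 3*((3*3)*1329) = -12 + 3*(9*1329) = -12 + 3*11961 = -12 + 35883 = 35871)
(18298 + G) + 13740 = (18298 + 35871) + 13740 = 54169 + 13740 = 67909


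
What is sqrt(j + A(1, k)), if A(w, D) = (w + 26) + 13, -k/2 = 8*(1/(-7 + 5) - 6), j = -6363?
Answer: I*sqrt(6323) ≈ 79.517*I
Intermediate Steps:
k = 104 (k = -16*(1/(-7 + 5) - 6) = -16*(1/(-2) - 6) = -16*(-1/2 - 6) = -16*(-13)/2 = -2*(-52) = 104)
A(w, D) = 39 + w (A(w, D) = (26 + w) + 13 = 39 + w)
sqrt(j + A(1, k)) = sqrt(-6363 + (39 + 1)) = sqrt(-6363 + 40) = sqrt(-6323) = I*sqrt(6323)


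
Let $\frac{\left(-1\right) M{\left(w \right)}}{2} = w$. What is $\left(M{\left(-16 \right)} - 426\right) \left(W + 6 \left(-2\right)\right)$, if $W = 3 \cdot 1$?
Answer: $3546$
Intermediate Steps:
$M{\left(w \right)} = - 2 w$
$W = 3$
$\left(M{\left(-16 \right)} - 426\right) \left(W + 6 \left(-2\right)\right) = \left(\left(-2\right) \left(-16\right) - 426\right) \left(3 + 6 \left(-2\right)\right) = \left(32 - 426\right) \left(3 - 12\right) = \left(-394\right) \left(-9\right) = 3546$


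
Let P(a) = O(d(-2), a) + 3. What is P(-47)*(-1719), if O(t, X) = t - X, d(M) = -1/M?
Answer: -173619/2 ≈ -86810.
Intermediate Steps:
P(a) = 7/2 - a (P(a) = (-1/(-2) - a) + 3 = (-1*(-1/2) - a) + 3 = (1/2 - a) + 3 = 7/2 - a)
P(-47)*(-1719) = (7/2 - 1*(-47))*(-1719) = (7/2 + 47)*(-1719) = (101/2)*(-1719) = -173619/2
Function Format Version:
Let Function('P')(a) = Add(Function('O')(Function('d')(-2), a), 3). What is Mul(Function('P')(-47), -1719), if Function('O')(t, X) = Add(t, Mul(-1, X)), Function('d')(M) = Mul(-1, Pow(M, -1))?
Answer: Rational(-173619, 2) ≈ -86810.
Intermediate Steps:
Function('P')(a) = Add(Rational(7, 2), Mul(-1, a)) (Function('P')(a) = Add(Add(Mul(-1, Pow(-2, -1)), Mul(-1, a)), 3) = Add(Add(Mul(-1, Rational(-1, 2)), Mul(-1, a)), 3) = Add(Add(Rational(1, 2), Mul(-1, a)), 3) = Add(Rational(7, 2), Mul(-1, a)))
Mul(Function('P')(-47), -1719) = Mul(Add(Rational(7, 2), Mul(-1, -47)), -1719) = Mul(Add(Rational(7, 2), 47), -1719) = Mul(Rational(101, 2), -1719) = Rational(-173619, 2)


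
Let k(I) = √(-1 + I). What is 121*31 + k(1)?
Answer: 3751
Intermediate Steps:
121*31 + k(1) = 121*31 + √(-1 + 1) = 3751 + √0 = 3751 + 0 = 3751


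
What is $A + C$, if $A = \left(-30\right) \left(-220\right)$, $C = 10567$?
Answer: $17167$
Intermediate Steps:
$A = 6600$
$A + C = 6600 + 10567 = 17167$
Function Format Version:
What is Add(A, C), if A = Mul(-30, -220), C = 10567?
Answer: 17167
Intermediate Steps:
A = 6600
Add(A, C) = Add(6600, 10567) = 17167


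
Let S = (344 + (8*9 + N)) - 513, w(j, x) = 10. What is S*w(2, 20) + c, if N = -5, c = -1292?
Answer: -2312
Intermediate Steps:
S = -102 (S = (344 + (8*9 - 5)) - 513 = (344 + (72 - 5)) - 513 = (344 + 67) - 513 = 411 - 513 = -102)
S*w(2, 20) + c = -102*10 - 1292 = -1020 - 1292 = -2312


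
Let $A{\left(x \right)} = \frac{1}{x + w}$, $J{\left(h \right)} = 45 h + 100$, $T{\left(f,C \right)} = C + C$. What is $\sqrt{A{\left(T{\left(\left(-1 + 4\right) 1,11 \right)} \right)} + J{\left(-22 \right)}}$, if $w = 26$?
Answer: $\frac{i \sqrt{128157}}{12} \approx 29.833 i$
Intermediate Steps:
$T{\left(f,C \right)} = 2 C$
$J{\left(h \right)} = 100 + 45 h$
$A{\left(x \right)} = \frac{1}{26 + x}$ ($A{\left(x \right)} = \frac{1}{x + 26} = \frac{1}{26 + x}$)
$\sqrt{A{\left(T{\left(\left(-1 + 4\right) 1,11 \right)} \right)} + J{\left(-22 \right)}} = \sqrt{\frac{1}{26 + 2 \cdot 11} + \left(100 + 45 \left(-22\right)\right)} = \sqrt{\frac{1}{26 + 22} + \left(100 - 990\right)} = \sqrt{\frac{1}{48} - 890} = \sqrt{- \frac{42719}{48}} = \frac{i \sqrt{128157}}{12}$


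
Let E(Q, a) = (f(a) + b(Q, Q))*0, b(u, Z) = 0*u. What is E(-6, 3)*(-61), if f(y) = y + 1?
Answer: 0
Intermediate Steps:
f(y) = 1 + y
b(u, Z) = 0
E(Q, a) = 0 (E(Q, a) = ((1 + a) + 0)*0 = (1 + a)*0 = 0)
E(-6, 3)*(-61) = 0*(-61) = 0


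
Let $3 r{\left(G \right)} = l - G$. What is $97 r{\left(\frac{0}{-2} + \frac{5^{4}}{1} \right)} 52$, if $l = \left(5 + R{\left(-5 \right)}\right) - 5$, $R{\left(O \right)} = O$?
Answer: $-1059240$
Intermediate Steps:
$l = -5$ ($l = \left(5 - 5\right) - 5 = 0 - 5 = -5$)
$r{\left(G \right)} = - \frac{5}{3} - \frac{G}{3}$ ($r{\left(G \right)} = \frac{-5 - G}{3} = - \frac{5}{3} - \frac{G}{3}$)
$97 r{\left(\frac{0}{-2} + \frac{5^{4}}{1} \right)} 52 = 97 \left(- \frac{5}{3} - \frac{\frac{0}{-2} + \frac{5^{4}}{1}}{3}\right) 52 = 97 \left(- \frac{5}{3} - \frac{0 \left(- \frac{1}{2}\right) + 625 \cdot 1}{3}\right) 52 = 97 \left(- \frac{5}{3} - \frac{0 + 625}{3}\right) 52 = 97 \left(- \frac{5}{3} - \frac{625}{3}\right) 52 = 97 \left(-210\right) 52 = \left(-20370\right) 52 = -1059240$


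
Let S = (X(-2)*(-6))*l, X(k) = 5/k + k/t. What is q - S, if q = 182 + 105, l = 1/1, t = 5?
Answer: 1348/5 ≈ 269.60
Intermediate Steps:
l = 1
X(k) = 5/k + k/5
q = 287
S = 87/5 (S = ((5/(-2) + (⅕)*(-2))*(-6))*1 = ((5*(-½) - ⅖)*(-6))*1 = ((-5/2 - ⅖)*(-6))*1 = -29/10*(-6)*1 = (87/5)*1 = 87/5 ≈ 17.400)
q - S = 287 - 1*87/5 = 287 - 87/5 = 1348/5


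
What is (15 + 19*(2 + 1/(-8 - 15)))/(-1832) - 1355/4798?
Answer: -7856485/25271066 ≈ -0.31089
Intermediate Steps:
(15 + 19*(2 + 1/(-8 - 15)))/(-1832) - 1355/4798 = (15 + 19*(2 + 1/(-23)))*(-1/1832) - 1355*1/4798 = (15 + 19*(2 - 1/23))*(-1/1832) - 1355/4798 = (15 + 19*(45/23))*(-1/1832) - 1355/4798 = (15 + 855/23)*(-1/1832) - 1355/4798 = (1200/23)*(-1/1832) - 1355/4798 = -150/5267 - 1355/4798 = -7856485/25271066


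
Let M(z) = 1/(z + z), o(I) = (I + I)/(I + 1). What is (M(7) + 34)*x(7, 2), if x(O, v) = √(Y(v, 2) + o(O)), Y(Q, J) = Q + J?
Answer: 477*√23/28 ≈ 81.700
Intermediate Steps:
Y(Q, J) = J + Q
o(I) = 2*I/(1 + I) (o(I) = (2*I)/(1 + I) = 2*I/(1 + I))
M(z) = 1/(2*z)
x(O, v) = √(2 + v + 2*O/(1 + O)) (x(O, v) = √((2 + v) + 2*O/(1 + O)) = √(2 + v + 2*O/(1 + O)))
(M(7) + 34)*x(7, 2) = ((½)/7 + 34)*√((2*7 + (1 + 7)*(2 + 2))/(1 + 7)) = ((½)*(⅐) + 34)*√((14 + 8*4)/8) = (1/14 + 34)*√((14 + 32)/8) = 477*√((⅛)*46)/14 = 477*√(23/4)/14 = 477*(√23/2)/14 = 477*√23/28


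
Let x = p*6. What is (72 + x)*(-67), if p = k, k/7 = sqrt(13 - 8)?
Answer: -4824 - 2814*sqrt(5) ≈ -11116.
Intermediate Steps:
k = 7*sqrt(5) (k = 7*sqrt(13 - 8) = 7*sqrt(5) ≈ 15.652)
p = 7*sqrt(5) ≈ 15.652
x = 42*sqrt(5) (x = (7*sqrt(5))*6 = 42*sqrt(5) ≈ 93.915)
(72 + x)*(-67) = (72 + 42*sqrt(5))*(-67) = -4824 - 2814*sqrt(5)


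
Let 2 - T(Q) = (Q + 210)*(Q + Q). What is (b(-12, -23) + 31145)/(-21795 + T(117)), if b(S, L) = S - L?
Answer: -31156/98311 ≈ -0.31691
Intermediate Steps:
T(Q) = 2 - 2*Q*(210 + Q) (T(Q) = 2 - (Q + 210)*(Q + Q) = 2 - (210 + Q)*2*Q = 2 - 2*Q*(210 + Q))
(b(-12, -23) + 31145)/(-21795 + T(117)) = ((-12 - 1*(-23)) + 31145)/(-21795 + (2 - 420*117 - 2*117²)) = ((-12 + 23) + 31145)/(-21795 + (2 - 49140 - 2*13689)) = (11 + 31145)/(-21795 + (2 - 49140 - 27378)) = 31156/(-21795 - 76516) = 31156/(-98311) = 31156*(-1/98311) = -31156/98311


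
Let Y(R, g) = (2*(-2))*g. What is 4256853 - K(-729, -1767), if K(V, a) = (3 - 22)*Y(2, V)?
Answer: 4312257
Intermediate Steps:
Y(R, g) = -4*g
K(V, a) = 76*V (K(V, a) = (3 - 22)*(-4*V) = -(-76)*V = 76*V)
4256853 - K(-729, -1767) = 4256853 - 76*(-729) = 4256853 - 1*(-55404) = 4256853 + 55404 = 4312257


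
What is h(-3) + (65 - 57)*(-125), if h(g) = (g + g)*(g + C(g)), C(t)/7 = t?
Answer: -856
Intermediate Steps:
C(t) = 7*t
h(g) = 16*g² (h(g) = (g + g)*(g + 7*g) = (2*g)*(8*g) = 16*g²)
h(-3) + (65 - 57)*(-125) = 16*(-3)² + (65 - 57)*(-125) = 16*9 + 8*(-125) = 144 - 1000 = -856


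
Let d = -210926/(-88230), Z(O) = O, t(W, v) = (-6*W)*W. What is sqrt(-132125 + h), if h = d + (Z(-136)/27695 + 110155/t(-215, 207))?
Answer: I*sqrt(6482882561383429839543410)/7004785570 ≈ 363.49*I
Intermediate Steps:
t(W, v) = -6*W**2
d = 105463/44115 (d = -210926*(-1/88230) = 105463/44115 ≈ 2.3906)
h = 598965111291/301205779510 (h = 105463/44115 + (-136/27695 + 110155/((-6*(-215)**2))) = 105463/44115 + (-136*1/27695 + 110155/((-6*46225))) = 105463/44115 + (-136/27695 + 110155/(-277350)) = 105463/44115 + (-136/27695 + 110155*(-1/277350)) = 105463/44115 + (-136/27695 - 22031/55470) = 105463/44115 - 123538493/307248330 = 598965111291/301205779510 ≈ 1.9886)
sqrt(-132125 + h) = sqrt(-132125 + 598965111291/301205779510) = sqrt(-39796214652647459/301205779510) = I*sqrt(6482882561383429839543410)/7004785570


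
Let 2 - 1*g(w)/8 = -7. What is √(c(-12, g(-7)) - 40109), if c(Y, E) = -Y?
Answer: I*√40097 ≈ 200.24*I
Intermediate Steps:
g(w) = 72 (g(w) = 16 - 8*(-7) = 16 + 56 = 72)
√(c(-12, g(-7)) - 40109) = √(-1*(-12) - 40109) = √(12 - 40109) = √(-40097) = I*√40097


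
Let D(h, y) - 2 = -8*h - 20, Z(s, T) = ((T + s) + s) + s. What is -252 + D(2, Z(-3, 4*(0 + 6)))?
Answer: -286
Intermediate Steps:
Z(s, T) = T + 3*s (Z(s, T) = (T + 2*s) + s = T + 3*s)
D(h, y) = -18 - 8*h (D(h, y) = 2 + (-8*h - 20) = 2 + (-20 - 8*h) = -18 - 8*h)
-252 + D(2, Z(-3, 4*(0 + 6))) = -252 + (-18 - 8*2) = -252 + (-18 - 16) = -252 - 34 = -286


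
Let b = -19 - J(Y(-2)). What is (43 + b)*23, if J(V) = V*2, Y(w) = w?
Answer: 644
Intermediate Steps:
J(V) = 2*V
b = -15 (b = -19 - 2*(-2) = -19 - 1*(-4) = -19 + 4 = -15)
(43 + b)*23 = (43 - 15)*23 = 28*23 = 644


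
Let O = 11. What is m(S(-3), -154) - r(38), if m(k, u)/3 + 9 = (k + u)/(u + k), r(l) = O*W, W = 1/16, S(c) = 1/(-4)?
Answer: -395/16 ≈ -24.688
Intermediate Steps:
S(c) = -¼
W = 1/16 ≈ 0.062500
r(l) = 11/16 (r(l) = 11*(1/16) = 11/16)
m(k, u) = -24 (m(k, u) = -27 + 3*((k + u)/(u + k)) = -27 + 3*((k + u)/(k + u)) = -27 + 3*1 = -27 + 3 = -24)
m(S(-3), -154) - r(38) = -24 - 1*11/16 = -24 - 11/16 = -395/16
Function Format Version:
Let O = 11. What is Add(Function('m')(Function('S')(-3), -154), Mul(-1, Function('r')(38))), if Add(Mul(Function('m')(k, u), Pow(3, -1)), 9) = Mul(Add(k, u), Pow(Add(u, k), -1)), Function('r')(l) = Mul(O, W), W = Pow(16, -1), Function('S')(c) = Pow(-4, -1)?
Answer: Rational(-395, 16) ≈ -24.688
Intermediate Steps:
Function('S')(c) = Rational(-1, 4)
W = Rational(1, 16) ≈ 0.062500
Function('r')(l) = Rational(11, 16) (Function('r')(l) = Mul(11, Rational(1, 16)) = Rational(11, 16))
Function('m')(k, u) = -24 (Function('m')(k, u) = Add(-27, Mul(3, Mul(Add(k, u), Pow(Add(u, k), -1)))) = Add(-27, Mul(3, Mul(Add(k, u), Pow(Add(k, u), -1)))) = Add(-27, Mul(3, 1)) = Add(-27, 3) = -24)
Add(Function('m')(Function('S')(-3), -154), Mul(-1, Function('r')(38))) = Add(-24, Mul(-1, Rational(11, 16))) = Add(-24, Rational(-11, 16)) = Rational(-395, 16)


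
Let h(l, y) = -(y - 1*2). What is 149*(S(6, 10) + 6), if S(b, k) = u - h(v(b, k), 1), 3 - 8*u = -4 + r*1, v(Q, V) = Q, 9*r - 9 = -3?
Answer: 20711/24 ≈ 862.96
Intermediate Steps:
r = 2/3 (r = 1 + (1/9)*(-3) = 1 - 1/3 = 2/3 ≈ 0.66667)
h(l, y) = 2 - y (h(l, y) = -(y - 2) = -(-2 + y) = 2 - y)
u = 19/24 (u = 3/8 - (-4 + (2/3)*1)/8 = 3/8 - (-4 + 2/3)/8 = 3/8 - 1/8*(-10/3) = 3/8 + 5/12 = 19/24 ≈ 0.79167)
S(b, k) = -5/24 (S(b, k) = 19/24 - (2 - 1*1) = 19/24 - (2 - 1) = 19/24 - 1*1 = 19/24 - 1 = -5/24)
149*(S(6, 10) + 6) = 149*(-5/24 + 6) = 149*(139/24) = 20711/24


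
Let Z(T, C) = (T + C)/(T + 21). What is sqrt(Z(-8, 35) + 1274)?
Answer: sqrt(215657)/13 ≈ 35.722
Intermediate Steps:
Z(T, C) = (C + T)/(21 + T)
sqrt(Z(-8, 35) + 1274) = sqrt((35 - 8)/(21 - 8) + 1274) = sqrt(27/13 + 1274) = sqrt(16589/13) = sqrt(215657)/13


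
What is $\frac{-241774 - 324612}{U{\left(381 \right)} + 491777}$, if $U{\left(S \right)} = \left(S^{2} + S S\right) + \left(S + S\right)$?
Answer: $- \frac{566386}{782861} \approx -0.72348$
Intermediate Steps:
$U{\left(S \right)} = 2 S + 2 S^{2}$ ($U{\left(S \right)} = \left(S^{2} + S^{2}\right) + 2 S = 2 S^{2} + 2 S = 2 S + 2 S^{2}$)
$\frac{-241774 - 324612}{U{\left(381 \right)} + 491777} = \frac{-241774 - 324612}{2 \cdot 381 \left(1 + 381\right) + 491777} = - \frac{566386}{2 \cdot 381 \cdot 382 + 491777} = - \frac{566386}{291084 + 491777} = - \frac{566386}{782861}$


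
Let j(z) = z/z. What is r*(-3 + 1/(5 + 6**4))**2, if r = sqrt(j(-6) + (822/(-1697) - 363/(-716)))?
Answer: 7612802*sqrt(377428868893)/514149557563 ≈ 9.0965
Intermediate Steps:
j(z) = 1
r = sqrt(377428868893)/607526 (r = sqrt(1 + (822/(-1697) - 363/(-716))) = sqrt(1 + (822*(-1/1697) - 363*(-1/716))) = sqrt(1 + (-822/1697 + 363/716)) = sqrt(1 + 27459/1215052) = sqrt(1242511/1215052) = sqrt(377428868893)/607526 ≈ 1.0112)
r*(-3 + 1/(5 + 6**4))**2 = (sqrt(377428868893)/607526)*(-3 + 1/(5 + 6**4))**2 = (sqrt(377428868893)/607526)*(-3 + 1/(5 + 1296))**2 = (sqrt(377428868893)/607526)*(-3 + 1/1301)**2 = (sqrt(377428868893)/607526)*(-3902/1301)**2 = (sqrt(377428868893)/607526)*(15225604/1692601) = 7612802*sqrt(377428868893)/514149557563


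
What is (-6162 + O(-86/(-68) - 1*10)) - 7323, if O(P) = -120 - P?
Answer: -462273/34 ≈ -13596.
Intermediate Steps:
(-6162 + O(-86/(-68) - 1*10)) - 7323 = (-6162 + (-120 - (-86/(-68) - 1*10))) - 7323 = (-6162 + (-120 - (-86*(-1/68) - 10))) - 7323 = (-6162 + (-120 - (43/34 - 10))) - 7323 = (-6162 + (-120 - 1*(-297/34))) - 7323 = (-6162 + (-120 + 297/34)) - 7323 = (-6162 - 3783/34) - 7323 = -213291/34 - 7323 = -462273/34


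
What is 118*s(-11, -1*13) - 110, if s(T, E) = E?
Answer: -1644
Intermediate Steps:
118*s(-11, -1*13) - 110 = 118*(-1*13) - 110 = 118*(-13) - 110 = -1534 - 110 = -1644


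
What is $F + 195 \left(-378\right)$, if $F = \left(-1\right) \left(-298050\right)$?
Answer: $224340$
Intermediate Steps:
$F = 298050$
$F + 195 \left(-378\right) = 298050 + 195 \left(-378\right) = 298050 - 73710 = 224340$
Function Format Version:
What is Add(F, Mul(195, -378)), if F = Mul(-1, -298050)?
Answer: 224340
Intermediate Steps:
F = 298050
Add(F, Mul(195, -378)) = Add(298050, Mul(195, -378)) = Add(298050, -73710) = 224340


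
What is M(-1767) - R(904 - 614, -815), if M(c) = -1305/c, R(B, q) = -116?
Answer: 68759/589 ≈ 116.74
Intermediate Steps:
M(-1767) - R(904 - 614, -815) = -1305/(-1767) - 1*(-116) = -1305*(-1/1767) + 116 = 435/589 + 116 = 68759/589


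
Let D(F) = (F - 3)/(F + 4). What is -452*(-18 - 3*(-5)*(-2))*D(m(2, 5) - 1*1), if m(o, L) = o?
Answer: -43392/5 ≈ -8678.4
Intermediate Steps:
D(F) = (-3 + F)/(4 + F)
-452*(-18 - 3*(-5)*(-2))*D(m(2, 5) - 1*1) = -452*(-18 - 3*(-5)*(-2))*(-3 + (2 - 1*1))/(4 + (2 - 1*1)) = -452*(-18 + 15*(-2))*(-3 + (2 - 1))/(4 + (2 - 1)) = -452*(-18 - 30)*(-3 + 1)/(4 + 1) = -(-21696)*-2/5 = -(-21696)*(⅕)*(-2) = -(-21696)*(-2)/5 = -452*96/5 = -43392/5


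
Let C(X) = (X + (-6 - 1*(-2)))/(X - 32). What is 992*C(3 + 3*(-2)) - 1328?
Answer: -5648/5 ≈ -1129.6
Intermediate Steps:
C(X) = (-4 + X)/(-32 + X) (C(X) = (X + (-6 + 2))/(-32 + X) = (X - 4)/(-32 + X) = (-4 + X)/(-32 + X))
992*C(3 + 3*(-2)) - 1328 = 992*((-4 + (3 + 3*(-2)))/(-32 + (3 + 3*(-2)))) - 1328 = 992*((-4 + (3 - 6))/(-32 + (3 - 6))) - 1328 = 992*((-4 - 3)/(-32 - 3)) - 1328 = 992*(-7/(-35)) - 1328 = 992*(-1/35*(-7)) - 1328 = 992*(1/5) - 1328 = 992/5 - 1328 = -5648/5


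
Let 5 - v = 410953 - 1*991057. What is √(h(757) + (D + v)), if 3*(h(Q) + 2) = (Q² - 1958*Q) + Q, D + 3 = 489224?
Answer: 8*√11977 ≈ 875.52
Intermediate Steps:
D = 489221 (D = -3 + 489224 = 489221)
v = 580109 (v = 5 - (410953 - 1*991057) = 5 - (410953 - 991057) = 5 - 1*(-580104) = 5 + 580104 = 580109)
h(Q) = -2 - 1957*Q/3 + Q²/3 (h(Q) = -2 + ((Q² - 1958*Q) + Q)/3 = -2 + (Q² - 1957*Q)/3 = -2 + (-1957*Q/3 + Q²/3) = -2 - 1957*Q/3 + Q²/3)
√(h(757) + (D + v)) = √((-2 - 1957/3*757 + (⅓)*757²) + (489221 + 580109)) = √((-2 - 1481449/3 + (⅓)*573049) + 1069330) = √((-2 - 1481449/3 + 573049/3) + 1069330) = √(-302802 + 1069330) = √766528 = 8*√11977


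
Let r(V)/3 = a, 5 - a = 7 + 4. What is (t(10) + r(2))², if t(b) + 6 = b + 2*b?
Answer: 36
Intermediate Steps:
t(b) = -6 + 3*b (t(b) = -6 + (b + 2*b) = -6 + 3*b)
a = -6 (a = 5 - (7 + 4) = 5 - 1*11 = 5 - 11 = -6)
r(V) = -18 (r(V) = 3*(-6) = -18)
(t(10) + r(2))² = ((-6 + 3*10) - 18)² = ((-6 + 30) - 18)² = (24 - 18)² = 6² = 36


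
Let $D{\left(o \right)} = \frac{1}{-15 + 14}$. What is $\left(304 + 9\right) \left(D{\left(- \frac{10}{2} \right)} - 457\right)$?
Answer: $-143354$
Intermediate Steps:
$D{\left(o \right)} = -1$ ($D{\left(o \right)} = \frac{1}{-1} = -1$)
$\left(304 + 9\right) \left(D{\left(- \frac{10}{2} \right)} - 457\right) = \left(304 + 9\right) \left(-1 - 457\right) = 313 \left(-458\right) = -143354$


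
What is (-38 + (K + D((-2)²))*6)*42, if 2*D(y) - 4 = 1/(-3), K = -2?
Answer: -1638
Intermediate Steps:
D(y) = 11/6 (D(y) = 2 + (½)/(-3) = 2 + (½)*(-⅓) = 2 - ⅙ = 11/6)
(-38 + (K + D((-2)²))*6)*42 = (-38 + (-2 + 11/6)*6)*42 = (-38 - ⅙*6)*42 = (-38 - 1)*42 = -39*42 = -1638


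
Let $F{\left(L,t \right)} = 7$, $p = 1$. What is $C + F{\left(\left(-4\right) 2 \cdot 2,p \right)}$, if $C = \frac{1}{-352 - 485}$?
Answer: $\frac{5858}{837} \approx 6.9988$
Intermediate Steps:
$C = - \frac{1}{837}$ ($C = \frac{1}{-837} = - \frac{1}{837} \approx -0.0011947$)
$C + F{\left(\left(-4\right) 2 \cdot 2,p \right)} = - \frac{1}{837} + 7 = \frac{5858}{837}$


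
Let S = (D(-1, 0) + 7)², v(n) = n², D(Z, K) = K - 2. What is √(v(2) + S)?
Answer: √29 ≈ 5.3852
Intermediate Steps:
D(Z, K) = -2 + K
S = 25 (S = ((-2 + 0) + 7)² = (-2 + 7)² = 5² = 25)
√(v(2) + S) = √(2² + 25) = √(4 + 25) = √29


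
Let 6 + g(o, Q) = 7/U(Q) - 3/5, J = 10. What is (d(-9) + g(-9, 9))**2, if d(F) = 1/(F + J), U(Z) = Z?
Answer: 47089/2025 ≈ 23.254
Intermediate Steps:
d(F) = 1/(10 + F) (d(F) = 1/(F + 10) = 1/(10 + F))
g(o, Q) = -33/5 + 7/Q (g(o, Q) = -6 + (7/Q - 3/5) = -6 + (-3/5 + 7/Q) = -33/5 + 7/Q)
(d(-9) + g(-9, 9))**2 = (1/(10 - 9) + (-33/5 + 7/9))**2 = (1/1 + (-33/5 + 7*(1/9)))**2 = (1 + (-33/5 + 7/9))**2 = (1 - 262/45)**2 = (-217/45)**2 = 47089/2025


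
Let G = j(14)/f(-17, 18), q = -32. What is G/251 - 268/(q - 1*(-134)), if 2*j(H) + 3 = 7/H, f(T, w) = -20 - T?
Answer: -44817/17068 ≈ -2.6258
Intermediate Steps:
j(H) = -3/2 + 7/(2*H) (j(H) = -3/2 + (7/H)/2 = -3/2 + 7/(2*H))
G = 5/12 (G = ((½)*(7 - 3*14)/14)/(-20 - 1*(-17)) = ((½)*(1/14)*(7 - 42))/(-20 + 17) = ((½)*(1/14)*(-35))/(-3) = -5/4*(-⅓) = 5/12 ≈ 0.41667)
G/251 - 268/(q - 1*(-134)) = (5/12)/251 - 268/(-32 - 1*(-134)) = (5/12)*(1/251) - 268/(-32 + 134) = 5/3012 - 268/102 = 5/3012 - 268*1/102 = 5/3012 - 134/51 = -44817/17068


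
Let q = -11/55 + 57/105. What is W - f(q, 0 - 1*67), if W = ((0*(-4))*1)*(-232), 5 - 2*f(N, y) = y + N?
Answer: -1254/35 ≈ -35.829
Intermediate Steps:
q = 12/35 (q = -11*1/55 + 57*(1/105) = -1/5 + 19/35 = 12/35 ≈ 0.34286)
f(N, y) = 5/2 - N/2 - y/2 (f(N, y) = 5/2 - (y + N)/2 = 5/2 - (N + y)/2 = 5/2 + (-N/2 - y/2) = 5/2 - N/2 - y/2)
W = 0 (W = (0*1)*(-232) = 0*(-232) = 0)
W - f(q, 0 - 1*67) = 0 - (5/2 - 1/2*12/35 - (0 - 1*67)/2) = 0 - (5/2 - 6/35 - (0 - 67)/2) = 0 - (5/2 - 6/35 - 1/2*(-67)) = 0 - (5/2 - 6/35 + 67/2) = 0 - 1*1254/35 = 0 - 1254/35 = -1254/35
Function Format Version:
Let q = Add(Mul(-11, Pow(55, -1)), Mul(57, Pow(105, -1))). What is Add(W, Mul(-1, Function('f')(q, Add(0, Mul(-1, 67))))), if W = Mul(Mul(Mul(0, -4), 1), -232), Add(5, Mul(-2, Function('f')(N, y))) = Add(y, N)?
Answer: Rational(-1254, 35) ≈ -35.829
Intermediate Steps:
q = Rational(12, 35) (q = Add(Mul(-11, Rational(1, 55)), Mul(57, Rational(1, 105))) = Add(Rational(-1, 5), Rational(19, 35)) = Rational(12, 35) ≈ 0.34286)
Function('f')(N, y) = Add(Rational(5, 2), Mul(Rational(-1, 2), N), Mul(Rational(-1, 2), y)) (Function('f')(N, y) = Add(Rational(5, 2), Mul(Rational(-1, 2), Add(y, N))) = Add(Rational(5, 2), Mul(Rational(-1, 2), Add(N, y))) = Add(Rational(5, 2), Add(Mul(Rational(-1, 2), N), Mul(Rational(-1, 2), y))) = Add(Rational(5, 2), Mul(Rational(-1, 2), N), Mul(Rational(-1, 2), y)))
W = 0 (W = Mul(Mul(0, 1), -232) = Mul(0, -232) = 0)
Add(W, Mul(-1, Function('f')(q, Add(0, Mul(-1, 67))))) = Add(0, Mul(-1, Add(Rational(5, 2), Mul(Rational(-1, 2), Rational(12, 35)), Mul(Rational(-1, 2), Add(0, Mul(-1, 67)))))) = Add(0, Mul(-1, Add(Rational(5, 2), Rational(-6, 35), Mul(Rational(-1, 2), Add(0, -67))))) = Add(0, Mul(-1, Add(Rational(5, 2), Rational(-6, 35), Mul(Rational(-1, 2), -67)))) = Add(0, Mul(-1, Add(Rational(5, 2), Rational(-6, 35), Rational(67, 2)))) = Add(0, Mul(-1, Rational(1254, 35))) = Add(0, Rational(-1254, 35)) = Rational(-1254, 35)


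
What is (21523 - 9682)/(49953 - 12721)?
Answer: 11841/37232 ≈ 0.31803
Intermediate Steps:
(21523 - 9682)/(49953 - 12721) = 11841/37232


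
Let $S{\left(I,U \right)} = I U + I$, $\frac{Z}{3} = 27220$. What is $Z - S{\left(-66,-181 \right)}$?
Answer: $69780$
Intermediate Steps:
$Z = 81660$ ($Z = 3 \cdot 27220 = 81660$)
$S{\left(I,U \right)} = I + I U$
$Z - S{\left(-66,-181 \right)} = 81660 - - 66 \left(1 - 181\right) = 81660 - \left(-66\right) \left(-180\right) = 81660 - 11880 = 69780$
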